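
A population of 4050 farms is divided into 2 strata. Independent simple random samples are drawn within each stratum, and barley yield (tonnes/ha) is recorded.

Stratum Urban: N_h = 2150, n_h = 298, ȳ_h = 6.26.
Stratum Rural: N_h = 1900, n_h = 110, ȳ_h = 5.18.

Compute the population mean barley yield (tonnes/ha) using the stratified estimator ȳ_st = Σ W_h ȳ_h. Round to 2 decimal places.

ȳ_st ≈ 5.75

N = Σ N_h = 4050. Stratum weights W_h = N_h/N.
ȳ_st = (2150·6.26 + 1900·5.18) / 4050 = 5.7533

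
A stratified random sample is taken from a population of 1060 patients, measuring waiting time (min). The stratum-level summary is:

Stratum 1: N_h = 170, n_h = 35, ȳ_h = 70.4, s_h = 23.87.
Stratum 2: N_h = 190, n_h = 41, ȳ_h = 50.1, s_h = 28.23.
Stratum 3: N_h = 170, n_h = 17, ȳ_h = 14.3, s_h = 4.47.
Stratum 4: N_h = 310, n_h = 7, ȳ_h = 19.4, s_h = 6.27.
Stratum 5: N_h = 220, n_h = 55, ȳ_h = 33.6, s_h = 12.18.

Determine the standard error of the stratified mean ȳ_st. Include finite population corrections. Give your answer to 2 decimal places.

SE(ȳ_st) ≈ 1.19

V̂(ȳ_st) = Σ W_h² (1 − n_h/N_h) s_h²/n_h, with W_h = N_h/N and N = 1060:
  stratum 1: (170/1060)²·(1 − 35/170)·23.87²/35 = 0.332512
  stratum 2: (190/1060)²·(1 − 41/190)·28.23²/41 = 0.489741
  stratum 3: (170/1060)²·(1 − 17/170)·4.47²/17 = 0.0272079
  stratum 4: (310/1060)²·(1 − 7/310)·6.27²/7 = 0.469494
  stratum 5: (220/1060)²·(1 − 55/220)·12.18²/55 = 0.0871419
V̂(ȳ_st) = 1.4061
SE(ȳ_st) = √1.4061 = 1.18579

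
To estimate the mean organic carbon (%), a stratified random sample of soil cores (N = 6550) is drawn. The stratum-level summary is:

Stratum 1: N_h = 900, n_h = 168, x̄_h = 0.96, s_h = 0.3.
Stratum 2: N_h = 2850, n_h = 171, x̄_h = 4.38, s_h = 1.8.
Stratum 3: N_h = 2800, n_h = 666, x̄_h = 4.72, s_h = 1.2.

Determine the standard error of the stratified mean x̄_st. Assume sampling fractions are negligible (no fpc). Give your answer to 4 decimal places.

SE(x̄_st) ≈ 0.0632

V̂(x̄_st) = Σ W_h² s_h²/n_h, with W_h = N_h/N and N = 6550:
  stratum 1: (900/6550)²·0.3²/168 = 1.01143e-05
  stratum 2: (2850/6550)²·1.8²/171 = 0.0035872
  stratum 3: (2800/6550)²·1.2²/666 = 0.000395113
V̂(x̄_st) = 0.00399243
SE(x̄_st) = √0.00399243 = 0.0631857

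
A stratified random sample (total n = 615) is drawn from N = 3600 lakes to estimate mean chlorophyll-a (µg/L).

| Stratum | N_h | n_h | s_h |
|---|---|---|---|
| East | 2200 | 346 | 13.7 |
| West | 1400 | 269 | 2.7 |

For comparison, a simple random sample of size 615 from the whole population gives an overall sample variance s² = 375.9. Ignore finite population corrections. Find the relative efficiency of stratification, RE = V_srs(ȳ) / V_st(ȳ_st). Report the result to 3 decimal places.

RE ≈ 2.957

V̂(ȳ_st) = Σ W_h² s_h²/n_h, with W_h = N_h/N and N = 3600:
  stratum East: (2200/3600)²·13.7²/346 = 0.202584
  stratum West: (1400/3600)²·2.7²/269 = 0.00409851
V_st = 0.206683
V_srs = s²/n = 375.9/615 = 0.61122
Relative efficiency = V_srs / V_st = 0.61122/0.206683 = 2.9573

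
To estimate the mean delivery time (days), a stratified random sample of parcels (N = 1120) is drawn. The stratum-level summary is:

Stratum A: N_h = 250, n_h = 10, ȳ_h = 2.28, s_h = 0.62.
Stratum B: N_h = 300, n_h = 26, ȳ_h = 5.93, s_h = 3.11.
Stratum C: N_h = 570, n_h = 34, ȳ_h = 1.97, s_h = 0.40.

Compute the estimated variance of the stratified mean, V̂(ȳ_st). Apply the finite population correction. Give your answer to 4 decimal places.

V̂(ȳ_st) ≈ 0.0274

V̂(ȳ_st) = Σ W_h² (1 − n_h/N_h) s_h²/n_h, with W_h = N_h/N and N = 1120:
  stratum A: (250/1120)²·(1 − 10/250)·0.62²/10 = 0.00183865
  stratum B: (300/1120)²·(1 − 26/300)·3.11²/26 = 0.0243772
  stratum C: (570/1120)²·(1 − 34/570)·0.40²/34 = 0.00114616
V̂(ȳ_st) = 0.027362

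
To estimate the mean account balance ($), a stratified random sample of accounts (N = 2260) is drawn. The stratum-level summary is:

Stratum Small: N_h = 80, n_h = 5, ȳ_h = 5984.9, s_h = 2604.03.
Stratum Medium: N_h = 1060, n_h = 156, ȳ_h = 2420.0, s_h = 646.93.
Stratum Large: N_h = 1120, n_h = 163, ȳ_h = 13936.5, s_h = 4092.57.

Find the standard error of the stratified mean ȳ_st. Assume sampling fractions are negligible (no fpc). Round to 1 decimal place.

V̂(ȳ_st) = Σ W_h² s_h²/n_h, with W_h = N_h/N and N = 2260:
  stratum Small: (80/2260)²·2604.03²/5 = 1699.36
  stratum Medium: (1060/2260)²·646.93²/156 = 590.18
  stratum Large: (1120/2260)²·4092.57²/163 = 25236.2
V̂(ȳ_st) = 27525.7
SE(ȳ_st) = √27525.7 = 165.909

SE(ȳ_st) ≈ 165.9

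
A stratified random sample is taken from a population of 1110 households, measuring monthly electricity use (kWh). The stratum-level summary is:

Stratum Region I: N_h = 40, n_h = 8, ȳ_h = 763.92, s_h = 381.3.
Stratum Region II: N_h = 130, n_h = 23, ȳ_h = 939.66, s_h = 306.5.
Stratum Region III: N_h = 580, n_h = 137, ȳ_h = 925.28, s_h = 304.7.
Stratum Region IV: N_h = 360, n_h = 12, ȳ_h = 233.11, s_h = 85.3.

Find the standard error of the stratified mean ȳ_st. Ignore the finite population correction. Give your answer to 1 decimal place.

V̂(ȳ_st) = Σ W_h² s_h²/n_h, with W_h = N_h/N and N = 1110:
  stratum Region I: (40/1110)²·381.3²/8 = 23.6003
  stratum Region II: (130/1110)²·306.5²/23 = 56.024
  stratum Region III: (580/1110)²·304.7²/137 = 185.027
  stratum Region IV: (360/1110)²·85.3²/12 = 63.7787
V̂(ȳ_st) = 328.43
SE(ȳ_st) = √328.43 = 18.1226

SE(ȳ_st) ≈ 18.1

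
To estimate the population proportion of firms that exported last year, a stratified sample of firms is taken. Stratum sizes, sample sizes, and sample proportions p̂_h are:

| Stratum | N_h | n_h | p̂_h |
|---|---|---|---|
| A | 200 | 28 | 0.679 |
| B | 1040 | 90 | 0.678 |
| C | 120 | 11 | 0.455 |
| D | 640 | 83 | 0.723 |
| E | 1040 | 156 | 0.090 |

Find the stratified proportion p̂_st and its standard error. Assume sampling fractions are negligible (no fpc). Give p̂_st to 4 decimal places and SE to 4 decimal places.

N = 3040; stratum weights W_h = N_h/N.
p̂_st = Σ W_h p̂_h = (200·0.679 + 1040·0.678 + 120·0.455 + 640·0.723 + 1040·0.090)/3040 = 0.47758
V̂(p̂_st) = Σ W_h² p̂_h(1−p̂_h)/(n_h−1):
  stratum A: (200/3040)²·0.679·0.321/27 = 3.49401e-05
  stratum B: (1040/3040)²·0.678·0.322/89 = 0.000287088
  stratum C: (120/3040)²·0.455·0.545/10 = 3.86388e-05
  stratum D: (640/3040)²·0.723·0.277/82 = 0.000108247
  stratum E: (1040/3040)²·0.090·0.910/155 = 6.18403e-05
V̂(p̂_st) = 0.000530754; SE = √V̂ = 0.0230381

p̂_st ≈ 0.4776, SE ≈ 0.0230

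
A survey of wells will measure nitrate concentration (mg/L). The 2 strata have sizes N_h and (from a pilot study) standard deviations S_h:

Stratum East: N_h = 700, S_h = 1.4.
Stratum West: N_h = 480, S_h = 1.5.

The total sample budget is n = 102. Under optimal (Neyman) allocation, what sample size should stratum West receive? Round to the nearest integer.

43

Neyman allocation: n_h = n · N_h S_h / Σ N_i S_i, with n = 102.
  stratum East: N_h·S_h = 700·1.4 = 980.00
  stratum West: N_h·S_h = 480·1.5 = 720.00
Σ N_h S_h = 1700.00
n for stratum West = 102·720.00/1700.00 = 43.200 → 43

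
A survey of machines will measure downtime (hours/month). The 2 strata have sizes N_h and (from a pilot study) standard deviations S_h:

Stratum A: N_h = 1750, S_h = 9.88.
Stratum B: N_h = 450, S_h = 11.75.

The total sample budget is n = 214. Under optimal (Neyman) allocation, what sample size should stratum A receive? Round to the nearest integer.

164

Neyman allocation: n_h = n · N_h S_h / Σ N_i S_i, with n = 214.
  stratum A: N_h·S_h = 1750·9.88 = 17290.00
  stratum B: N_h·S_h = 450·11.75 = 5287.50
Σ N_h S_h = 22577.50
n for stratum A = 214·17290.00/22577.50 = 163.883 → 164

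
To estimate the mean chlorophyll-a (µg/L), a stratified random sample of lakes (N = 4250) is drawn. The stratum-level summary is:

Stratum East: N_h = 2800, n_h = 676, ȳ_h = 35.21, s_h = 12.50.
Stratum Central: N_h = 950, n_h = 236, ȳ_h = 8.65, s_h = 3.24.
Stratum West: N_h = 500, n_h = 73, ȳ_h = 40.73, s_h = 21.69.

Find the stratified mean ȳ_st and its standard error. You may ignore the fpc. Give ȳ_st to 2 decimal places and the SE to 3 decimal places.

ȳ_st = Σ W_h ȳ_h = (2800·35.21 + 950·8.65 + 500·40.73)/4250 = 29.92247
V̂(ȳ_st) = Σ W_h² s_h²/n_h, with W_h = N_h/N and N = 4250:
  stratum East: (2800/4250)²·12.50²/676 = 0.100326
  stratum Central: (950/4250)²·3.24²/236 = 0.00222253
  stratum West: (500/4250)²·21.69²/73 = 0.0891987
V̂(ȳ_st) = 0.191747
SE(ȳ_st) = √0.191747 = 0.437889

ȳ_st ≈ 29.92, SE ≈ 0.438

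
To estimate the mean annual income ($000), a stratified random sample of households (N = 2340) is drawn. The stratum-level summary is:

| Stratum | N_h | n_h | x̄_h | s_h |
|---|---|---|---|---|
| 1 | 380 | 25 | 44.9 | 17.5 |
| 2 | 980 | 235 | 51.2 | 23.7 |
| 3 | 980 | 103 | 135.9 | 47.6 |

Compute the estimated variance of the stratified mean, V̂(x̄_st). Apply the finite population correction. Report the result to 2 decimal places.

V̂(x̄_st) = Σ W_h² (1 − n_h/N_h) s_h²/n_h, with W_h = N_h/N and N = 2340:
  stratum 1: (380/2340)²·(1 − 25/380)·17.5²/25 = 0.301798
  stratum 2: (980/2340)²·(1 − 235/980)·23.7²/235 = 0.318698
  stratum 3: (980/2340)²·(1 − 103/980)·47.6²/103 = 3.45279
V̂(x̄_st) = 4.07329

V̂(x̄_st) ≈ 4.07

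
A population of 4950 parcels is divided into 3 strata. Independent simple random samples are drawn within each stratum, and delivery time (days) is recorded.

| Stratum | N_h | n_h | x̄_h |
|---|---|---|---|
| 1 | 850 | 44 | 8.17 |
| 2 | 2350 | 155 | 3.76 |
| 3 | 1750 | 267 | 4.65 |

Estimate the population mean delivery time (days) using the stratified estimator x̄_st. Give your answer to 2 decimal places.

x̄_st ≈ 4.83

N = Σ N_h = 4950. Stratum weights W_h = N_h/N.
x̄_st = (850·8.17 + 2350·3.76 + 1750·4.65) / 4950 = 4.8319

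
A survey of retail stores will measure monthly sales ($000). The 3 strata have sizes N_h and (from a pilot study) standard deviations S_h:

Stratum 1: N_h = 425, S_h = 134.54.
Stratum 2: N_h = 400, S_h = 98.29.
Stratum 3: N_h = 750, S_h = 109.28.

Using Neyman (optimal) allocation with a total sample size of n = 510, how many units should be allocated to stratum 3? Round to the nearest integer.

Neyman allocation: n_h = n · N_h S_h / Σ N_i S_i, with n = 510.
  stratum 1: N_h·S_h = 425·134.54 = 57179.50
  stratum 2: N_h·S_h = 400·98.29 = 39316.00
  stratum 3: N_h·S_h = 750·109.28 = 81960.00
Σ N_h S_h = 178455.50
n for stratum 3 = 510·81960.00/178455.50 = 234.230 → 234

234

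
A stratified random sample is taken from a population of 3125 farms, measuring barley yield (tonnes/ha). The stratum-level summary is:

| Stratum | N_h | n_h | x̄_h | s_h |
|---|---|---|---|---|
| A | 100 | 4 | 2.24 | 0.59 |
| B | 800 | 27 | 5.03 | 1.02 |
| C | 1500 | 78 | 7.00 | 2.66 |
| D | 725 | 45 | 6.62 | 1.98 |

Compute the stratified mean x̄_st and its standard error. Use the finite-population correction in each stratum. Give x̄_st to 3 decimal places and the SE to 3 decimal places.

x̄_st ≈ 6.255, SE ≈ 0.164

x̄_st = Σ W_h x̄_h = (100·2.24 + 800·5.03 + 1500·7.00 + 725·6.62)/3125 = 6.25520
V̂(x̄_st) = Σ W_h² (1 − n_h/N_h) s_h²/n_h, with W_h = N_h/N and N = 3125:
  stratum A: (100/3125)²·(1 − 4/100)·0.59²/4 = 8.55491e-05
  stratum B: (800/3125)²·(1 − 27/800)·1.02²/27 = 0.00244009
  stratum C: (1500/3125)²·(1 − 78/1500)·2.66²/78 = 0.0198134
  stratum D: (725/3125)²·(1 − 45/725)·1.98²/45 = 0.0043981
V̂(x̄_st) = 0.0267372
SE(x̄_st) = √0.0267372 = 0.163515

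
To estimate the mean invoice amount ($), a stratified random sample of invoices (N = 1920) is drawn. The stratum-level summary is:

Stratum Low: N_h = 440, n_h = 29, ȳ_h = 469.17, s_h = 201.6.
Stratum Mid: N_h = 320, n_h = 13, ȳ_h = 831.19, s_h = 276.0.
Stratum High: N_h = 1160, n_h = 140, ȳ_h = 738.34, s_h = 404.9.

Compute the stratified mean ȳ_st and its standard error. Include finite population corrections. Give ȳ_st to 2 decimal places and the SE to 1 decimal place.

ȳ_st = Σ W_h ȳ_h = (440·469.17 + 320·831.19 + 1160·738.34)/1920 = 692.13021
V̂(ȳ_st) = Σ W_h² (1 − n_h/N_h) s_h²/n_h, with W_h = N_h/N and N = 1920:
  stratum Low: (440/1920)²·(1 − 29/440)·201.6²/29 = 68.7504
  stratum Mid: (320/1920)²·(1 − 13/320)·276.0²/13 = 156.157
  stratum High: (1160/1920)²·(1 − 140/1160)·404.9²/140 = 375.858
V̂(ȳ_st) = 600.765
SE(ȳ_st) = √600.765 = 24.5105

ȳ_st ≈ 692.13, SE ≈ 24.5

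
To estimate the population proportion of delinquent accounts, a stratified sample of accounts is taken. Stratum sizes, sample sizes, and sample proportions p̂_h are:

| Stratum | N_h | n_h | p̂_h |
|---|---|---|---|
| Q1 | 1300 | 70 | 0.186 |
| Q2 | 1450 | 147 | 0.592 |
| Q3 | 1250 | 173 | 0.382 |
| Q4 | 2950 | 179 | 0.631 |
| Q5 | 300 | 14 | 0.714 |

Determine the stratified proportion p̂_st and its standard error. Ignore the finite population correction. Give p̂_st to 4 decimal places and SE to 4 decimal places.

p̂_st ≈ 0.5039, SE ≈ 0.0205

N = 7250; stratum weights W_h = N_h/N.
p̂_st = Σ W_h p̂_h = (1300·0.186 + 1450·0.592 + 1250·0.382 + 2950·0.631 + 300·0.714)/7250 = 0.50391
V̂(p̂_st) = Σ W_h² p̂_h(1−p̂_h)/(n_h−1):
  stratum Q1: (1300/7250)²·0.186·0.814/69 = 7.05503e-05
  stratum Q2: (1450/7250)²·0.592·0.408/146 = 6.61742e-05
  stratum Q3: (1250/7250)²·0.382·0.618/172 = 4.08007e-05
  stratum Q4: (2950/7250)²·0.631·0.369/178 = 0.000216573
  stratum Q5: (300/7250)²·0.714·0.286/13 = 2.6896e-05
V̂(p̂_st) = 0.000420994; SE = √V̂ = 0.0205181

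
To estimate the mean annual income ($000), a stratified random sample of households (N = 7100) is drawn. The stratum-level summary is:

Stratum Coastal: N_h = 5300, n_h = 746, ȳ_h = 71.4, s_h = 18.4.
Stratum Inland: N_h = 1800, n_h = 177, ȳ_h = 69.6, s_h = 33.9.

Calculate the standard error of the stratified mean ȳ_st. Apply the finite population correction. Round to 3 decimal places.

SE(ȳ_st) ≈ 0.770

V̂(ȳ_st) = Σ W_h² (1 − n_h/N_h) s_h²/n_h, with W_h = N_h/N and N = 7100:
  stratum Coastal: (5300/7100)²·(1 − 746/5300)·18.4²/746 = 0.217295
  stratum Inland: (1800/7100)²·(1 − 177/1800)·33.9²/177 = 0.376271
V̂(ȳ_st) = 0.593565
SE(ȳ_st) = √0.593565 = 0.770432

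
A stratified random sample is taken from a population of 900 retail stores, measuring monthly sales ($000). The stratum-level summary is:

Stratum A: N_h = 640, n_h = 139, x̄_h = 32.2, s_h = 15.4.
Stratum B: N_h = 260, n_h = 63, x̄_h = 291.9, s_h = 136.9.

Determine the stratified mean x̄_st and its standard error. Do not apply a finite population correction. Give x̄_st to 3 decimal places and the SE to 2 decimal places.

x̄_st = Σ W_h x̄_h = (640·32.2 + 260·291.9)/900 = 107.22444
V̂(x̄_st) = Σ W_h² s_h²/n_h, with W_h = N_h/N and N = 900:
  stratum A: (640/900)²·15.4²/139 = 0.862783
  stratum B: (260/900)²·136.9²/63 = 24.8272
V̂(x̄_st) = 25.69
SE(x̄_st) = √25.69 = 5.06853

x̄_st ≈ 107.224, SE ≈ 5.07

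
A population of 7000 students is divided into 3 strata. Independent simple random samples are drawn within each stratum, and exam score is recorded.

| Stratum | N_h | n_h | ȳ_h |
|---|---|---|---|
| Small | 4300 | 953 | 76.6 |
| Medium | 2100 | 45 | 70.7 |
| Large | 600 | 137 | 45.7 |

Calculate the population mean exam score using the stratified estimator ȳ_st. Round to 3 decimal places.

N = Σ N_h = 7000. Stratum weights W_h = N_h/N.
ȳ_st = (4300·76.6 + 2100·70.7 + 600·45.7) / 7000 = 72.18143

ȳ_st ≈ 72.181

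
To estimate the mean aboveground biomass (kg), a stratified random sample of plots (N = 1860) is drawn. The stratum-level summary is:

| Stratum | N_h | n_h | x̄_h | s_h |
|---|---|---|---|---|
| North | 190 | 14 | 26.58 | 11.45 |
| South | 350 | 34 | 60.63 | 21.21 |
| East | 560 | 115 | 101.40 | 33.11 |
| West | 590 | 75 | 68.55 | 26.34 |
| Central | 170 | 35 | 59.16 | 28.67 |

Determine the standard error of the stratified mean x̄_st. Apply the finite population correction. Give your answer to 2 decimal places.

V̂(x̄_st) = Σ W_h² (1 − n_h/N_h) s_h²/n_h, with W_h = N_h/N and N = 1860:
  stratum North: (190/1860)²·(1 − 14/190)·11.45²/14 = 0.0905156
  stratum South: (350/1860)²·(1 − 34/350)·21.21²/34 = 0.422992
  stratum East: (560/1860)²·(1 − 115/560)·33.11²/115 = 0.686661
  stratum West: (590/1860)²·(1 − 75/590)·26.34²/75 = 0.812463
  stratum Central: (170/1860)²·(1 − 35/170)·28.67²/35 = 0.155792
V̂(x̄_st) = 2.16842
SE(x̄_st) = √2.16842 = 1.47256

SE(x̄_st) ≈ 1.47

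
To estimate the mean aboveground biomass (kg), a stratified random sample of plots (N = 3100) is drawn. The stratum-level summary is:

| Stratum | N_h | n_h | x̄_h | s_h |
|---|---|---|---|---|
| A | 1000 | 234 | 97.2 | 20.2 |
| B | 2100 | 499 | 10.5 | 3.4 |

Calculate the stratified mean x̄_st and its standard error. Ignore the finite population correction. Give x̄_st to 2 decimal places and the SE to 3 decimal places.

x̄_st = Σ W_h x̄_h = (1000·97.2 + 2100·10.5)/3100 = 38.46774
V̂(x̄_st) = Σ W_h² s_h²/n_h, with W_h = N_h/N and N = 3100:
  stratum A: (1000/3100)²·20.2²/234 = 0.181453
  stratum B: (2100/3100)²·3.4²/499 = 0.010631
V̂(x̄_st) = 0.192084
SE(x̄_st) = √0.192084 = 0.438274

x̄_st ≈ 38.47, SE ≈ 0.438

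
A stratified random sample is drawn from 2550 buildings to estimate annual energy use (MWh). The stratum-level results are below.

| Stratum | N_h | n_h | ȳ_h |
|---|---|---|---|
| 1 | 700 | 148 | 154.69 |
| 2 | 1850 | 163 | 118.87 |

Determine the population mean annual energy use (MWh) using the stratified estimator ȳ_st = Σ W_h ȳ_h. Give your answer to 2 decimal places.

N = Σ N_h = 2550. Stratum weights W_h = N_h/N.
ȳ_st = (700·154.69 + 1850·118.87) / 2550 = 128.7029

ȳ_st ≈ 128.70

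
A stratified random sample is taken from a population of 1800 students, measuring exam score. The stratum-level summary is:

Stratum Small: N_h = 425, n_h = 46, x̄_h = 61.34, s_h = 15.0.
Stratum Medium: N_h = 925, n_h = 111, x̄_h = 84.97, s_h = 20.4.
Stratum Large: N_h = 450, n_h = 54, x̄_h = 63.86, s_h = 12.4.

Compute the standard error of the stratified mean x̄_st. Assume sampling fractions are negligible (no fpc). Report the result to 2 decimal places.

SE(x̄_st) ≈ 1.20

V̂(x̄_st) = Σ W_h² s_h²/n_h, with W_h = N_h/N and N = 1800:
  stratum Small: (425/1800)²·15.0²/46 = 0.272683
  stratum Medium: (925/1800)²·20.4²/111 = 0.990093
  stratum Large: (450/1800)²·12.4²/54 = 0.177963
V̂(x̄_st) = 1.44074
SE(x̄_st) = √1.44074 = 1.20031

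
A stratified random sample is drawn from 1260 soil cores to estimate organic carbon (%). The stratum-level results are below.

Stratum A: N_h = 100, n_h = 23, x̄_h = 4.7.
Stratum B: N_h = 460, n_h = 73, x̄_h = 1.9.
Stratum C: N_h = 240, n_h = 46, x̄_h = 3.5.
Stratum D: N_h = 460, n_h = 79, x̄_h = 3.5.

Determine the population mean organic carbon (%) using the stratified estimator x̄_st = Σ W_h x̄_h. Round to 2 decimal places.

x̄_st ≈ 3.01

N = Σ N_h = 1260. Stratum weights W_h = N_h/N.
x̄_st = (100·4.7 + 460·1.9 + 240·3.5 + 460·3.5) / 1260 = 3.0111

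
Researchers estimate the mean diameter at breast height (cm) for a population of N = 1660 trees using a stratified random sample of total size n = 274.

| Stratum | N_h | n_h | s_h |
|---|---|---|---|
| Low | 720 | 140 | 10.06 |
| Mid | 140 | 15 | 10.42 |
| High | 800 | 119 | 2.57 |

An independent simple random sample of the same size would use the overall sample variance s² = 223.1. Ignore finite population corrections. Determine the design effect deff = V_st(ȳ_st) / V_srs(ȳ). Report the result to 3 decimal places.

V̂(ȳ_st) = Σ W_h² s_h²/n_h, with W_h = N_h/N and N = 1660:
  stratum Low: (720/1660)²·10.06²/140 = 0.135993
  stratum Mid: (140/1660)²·10.42²/15 = 0.0514854
  stratum High: (800/1660)²·2.57²/119 = 0.0128909
V_st = 0.200369
V_srs = s²/n = 223.1/274 = 0.814234
deff = V_st / V_srs = 0.200369/0.814234 = 0.2461

deff ≈ 0.246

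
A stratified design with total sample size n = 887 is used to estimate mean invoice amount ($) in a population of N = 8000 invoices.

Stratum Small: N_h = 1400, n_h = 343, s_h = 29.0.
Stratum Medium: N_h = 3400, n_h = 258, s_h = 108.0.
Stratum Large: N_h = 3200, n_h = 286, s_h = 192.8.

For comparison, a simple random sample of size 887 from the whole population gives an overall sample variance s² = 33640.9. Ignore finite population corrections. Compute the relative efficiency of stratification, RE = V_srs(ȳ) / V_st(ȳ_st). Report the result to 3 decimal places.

V̂(ȳ_st) = Σ W_h² s_h²/n_h, with W_h = N_h/N and N = 8000:
  stratum Small: (1400/8000)²·29.0²/343 = 0.0750893
  stratum Medium: (3400/8000)²·108.0²/258 = 8.16593
  stratum Large: (3200/8000)²·192.8²/286 = 20.7954
V_st = 29.0365
V_srs = s²/n = 33640.9/887 = 37.9266
Relative efficiency = V_srs / V_st = 37.9266/29.0365 = 1.3062

RE ≈ 1.306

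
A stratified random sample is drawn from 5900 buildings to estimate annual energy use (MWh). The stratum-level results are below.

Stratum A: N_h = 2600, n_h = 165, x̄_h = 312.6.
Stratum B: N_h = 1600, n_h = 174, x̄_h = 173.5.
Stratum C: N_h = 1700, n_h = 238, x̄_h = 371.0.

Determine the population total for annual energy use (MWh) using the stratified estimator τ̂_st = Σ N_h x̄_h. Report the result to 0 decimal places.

τ̂_st ≈ 1721060

τ̂_st = Σ N_h x̄_h = 2600·312.6 + 1600·173.5 + 1700·371.0 = 1721060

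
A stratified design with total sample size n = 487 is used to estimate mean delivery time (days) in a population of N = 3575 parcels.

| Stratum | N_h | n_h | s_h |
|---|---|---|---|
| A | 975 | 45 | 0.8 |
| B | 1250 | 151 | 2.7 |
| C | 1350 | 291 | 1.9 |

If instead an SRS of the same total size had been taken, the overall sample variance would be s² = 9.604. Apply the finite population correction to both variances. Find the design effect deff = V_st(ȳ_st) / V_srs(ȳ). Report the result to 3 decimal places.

deff ≈ 0.445

V̂(ȳ_st) = Σ W_h² (1 − n_h/N_h) s_h²/n_h, with W_h = N_h/N and N = 3575:
  stratum A: (975/3575)²·(1 − 45/975)·0.8²/45 = 0.00100903
  stratum B: (1250/3575)²·(1 − 151/1250)·2.7²/151 = 0.00518927
  stratum C: (1350/3575)²·(1 − 291/1350)·1.9²/291 = 0.00138769
V_st = 0.00758598
V_srs = (1 − 487/3575)·9.604/487 = 0.0170343
deff = V_st / V_srs = 0.00758598/0.0170343 = 0.4453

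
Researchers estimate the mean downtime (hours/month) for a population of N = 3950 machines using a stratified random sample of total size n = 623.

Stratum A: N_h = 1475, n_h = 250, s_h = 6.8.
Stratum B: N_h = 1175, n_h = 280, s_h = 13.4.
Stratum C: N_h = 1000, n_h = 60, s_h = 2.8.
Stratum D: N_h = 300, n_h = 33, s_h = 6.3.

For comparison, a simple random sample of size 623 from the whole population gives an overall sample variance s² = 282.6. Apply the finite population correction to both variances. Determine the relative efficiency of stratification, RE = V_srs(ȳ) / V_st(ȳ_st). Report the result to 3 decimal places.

RE ≈ 4.855

V̂(ȳ_st) = Σ W_h² (1 − n_h/N_h) s_h²/n_h, with W_h = N_h/N and N = 3950:
  stratum A: (1475/3950)²·(1 − 250/1475)·6.8²/250 = 0.0214196
  stratum B: (1175/3950)²·(1 − 280/1175)·13.4²/280 = 0.0432233
  stratum C: (1000/3950)²·(1 − 60/1000)·2.8²/60 = 0.00787224
  stratum D: (300/3950)²·(1 − 33/300)·6.3²/33 = 0.00617455
V_st = 0.0786897
V_srs = (1 − 623/3950)·282.6/623 = 0.382067
Relative efficiency = V_srs / V_st = 0.382067/0.0786897 = 4.8554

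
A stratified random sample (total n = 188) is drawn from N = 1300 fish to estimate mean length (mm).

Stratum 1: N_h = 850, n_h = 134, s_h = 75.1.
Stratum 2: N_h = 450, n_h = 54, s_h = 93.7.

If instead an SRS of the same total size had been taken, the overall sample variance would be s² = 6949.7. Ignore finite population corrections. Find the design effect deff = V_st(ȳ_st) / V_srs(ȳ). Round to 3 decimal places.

deff ≈ 1.014

V̂(ȳ_st) = Σ W_h² s_h²/n_h, with W_h = N_h/N and N = 1300:
  stratum 1: (850/1300)²·75.1²/134 = 17.9939
  stratum 2: (450/1300)²·93.7²/54 = 19.4816
V_st = 37.4755
V_srs = s²/n = 6949.7/188 = 36.9665
deff = V_st / V_srs = 37.4755/36.9665 = 1.0138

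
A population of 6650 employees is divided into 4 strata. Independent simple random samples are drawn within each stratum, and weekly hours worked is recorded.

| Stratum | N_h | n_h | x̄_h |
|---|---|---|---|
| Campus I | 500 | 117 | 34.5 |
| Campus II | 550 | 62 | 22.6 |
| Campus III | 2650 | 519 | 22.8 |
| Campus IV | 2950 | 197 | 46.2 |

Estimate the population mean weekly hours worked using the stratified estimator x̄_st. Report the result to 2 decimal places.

N = Σ N_h = 6650. Stratum weights W_h = N_h/N.
x̄_st = (500·34.5 + 550·22.6 + 2650·22.8 + 2950·46.2) / 6650 = 34.0436

x̄_st ≈ 34.04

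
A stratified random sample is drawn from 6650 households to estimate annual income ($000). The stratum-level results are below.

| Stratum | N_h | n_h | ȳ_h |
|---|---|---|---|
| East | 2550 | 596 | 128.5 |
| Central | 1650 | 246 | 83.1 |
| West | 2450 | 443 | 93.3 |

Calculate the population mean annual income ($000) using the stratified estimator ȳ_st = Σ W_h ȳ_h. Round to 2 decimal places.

N = Σ N_h = 6650. Stratum weights W_h = N_h/N.
ȳ_st = (2550·128.5 + 1650·83.1 + 2450·93.3) / 6650 = 104.2669

ȳ_st ≈ 104.27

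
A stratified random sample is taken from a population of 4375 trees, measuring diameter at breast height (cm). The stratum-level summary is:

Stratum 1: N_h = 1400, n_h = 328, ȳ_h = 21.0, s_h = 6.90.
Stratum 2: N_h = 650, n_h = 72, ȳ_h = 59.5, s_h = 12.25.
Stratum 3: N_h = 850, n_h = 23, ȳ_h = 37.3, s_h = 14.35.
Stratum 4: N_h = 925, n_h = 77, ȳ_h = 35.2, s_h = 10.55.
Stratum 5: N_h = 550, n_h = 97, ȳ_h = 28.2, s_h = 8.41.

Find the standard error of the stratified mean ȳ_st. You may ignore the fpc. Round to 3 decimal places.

V̂(ȳ_st) = Σ W_h² s_h²/n_h, with W_h = N_h/N and N = 4375:
  stratum 1: (1400/4375)²·6.90²/328 = 0.0148636
  stratum 2: (650/4375)²·12.25²/72 = 0.0460056
  stratum 3: (850/4375)²·14.35²/23 = 0.337954
  stratum 4: (925/4375)²·10.55²/77 = 0.0646162
  stratum 5: (550/4375)²·8.41²/97 = 0.0115236
V̂(ȳ_st) = 0.474963
SE(ȳ_st) = √0.474963 = 0.689176

SE(ȳ_st) ≈ 0.689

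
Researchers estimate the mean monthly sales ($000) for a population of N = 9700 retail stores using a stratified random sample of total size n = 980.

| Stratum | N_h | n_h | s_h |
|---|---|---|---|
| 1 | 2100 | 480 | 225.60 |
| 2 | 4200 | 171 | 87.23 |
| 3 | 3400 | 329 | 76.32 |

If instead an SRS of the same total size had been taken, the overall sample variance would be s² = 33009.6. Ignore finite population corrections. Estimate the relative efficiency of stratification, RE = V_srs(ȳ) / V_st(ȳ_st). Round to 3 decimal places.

RE ≈ 2.175

V̂(ȳ_st) = Σ W_h² s_h²/n_h, with W_h = N_h/N and N = 9700:
  stratum 1: (2100/9700)²·225.60²/480 = 4.96972
  stratum 2: (4200/9700)²·87.23²/171 = 8.34239
  stratum 3: (3400/9700)²·76.32²/329 = 2.17518
V_st = 15.4873
V_srs = s²/n = 33009.6/980 = 33.6833
Relative efficiency = V_srs / V_st = 33.6833/15.4873 = 2.1749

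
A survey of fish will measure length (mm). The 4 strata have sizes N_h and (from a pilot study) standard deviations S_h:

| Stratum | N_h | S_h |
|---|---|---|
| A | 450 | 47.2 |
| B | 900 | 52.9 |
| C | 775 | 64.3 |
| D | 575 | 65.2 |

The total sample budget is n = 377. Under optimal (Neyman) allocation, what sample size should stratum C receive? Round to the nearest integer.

120

Neyman allocation: n_h = n · N_h S_h / Σ N_i S_i, with n = 377.
  stratum A: N_h·S_h = 450·47.2 = 21240.00
  stratum B: N_h·S_h = 900·52.9 = 47610.00
  stratum C: N_h·S_h = 775·64.3 = 49832.50
  stratum D: N_h·S_h = 575·65.2 = 37490.00
Σ N_h S_h = 156172.50
n for stratum C = 377·49832.50/156172.50 = 120.296 → 120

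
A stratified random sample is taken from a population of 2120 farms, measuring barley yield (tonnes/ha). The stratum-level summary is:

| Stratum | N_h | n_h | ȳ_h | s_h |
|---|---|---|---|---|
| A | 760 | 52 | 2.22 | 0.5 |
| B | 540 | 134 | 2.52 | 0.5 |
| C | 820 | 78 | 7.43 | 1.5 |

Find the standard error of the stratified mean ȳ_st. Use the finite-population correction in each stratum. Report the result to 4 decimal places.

SE(ȳ_st) ≈ 0.0676

V̂(ȳ_st) = Σ W_h² (1 − n_h/N_h) s_h²/n_h, with W_h = N_h/N and N = 2120:
  stratum A: (760/2120)²·(1 − 52/760)·0.5²/52 = 0.000575588
  stratum B: (540/2120)²·(1 − 134/540)·0.5²/134 = 9.10088e-05
  stratum C: (820/2120)²·(1 − 78/820)·1.5²/78 = 0.00390512
V̂(ȳ_st) = 0.00457171
SE(ȳ_st) = √0.00457171 = 0.0676144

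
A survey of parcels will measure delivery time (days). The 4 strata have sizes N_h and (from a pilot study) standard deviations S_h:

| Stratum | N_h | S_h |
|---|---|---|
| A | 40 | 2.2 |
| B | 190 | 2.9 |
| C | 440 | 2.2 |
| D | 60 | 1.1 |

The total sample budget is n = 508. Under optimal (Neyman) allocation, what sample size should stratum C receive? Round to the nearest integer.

294

Neyman allocation: n_h = n · N_h S_h / Σ N_i S_i, with n = 508.
  stratum A: N_h·S_h = 40·2.2 = 88.00
  stratum B: N_h·S_h = 190·2.9 = 551.00
  stratum C: N_h·S_h = 440·2.2 = 968.00
  stratum D: N_h·S_h = 60·1.1 = 66.00
Σ N_h S_h = 1673.00
n for stratum C = 508·968.00/1673.00 = 293.929 → 294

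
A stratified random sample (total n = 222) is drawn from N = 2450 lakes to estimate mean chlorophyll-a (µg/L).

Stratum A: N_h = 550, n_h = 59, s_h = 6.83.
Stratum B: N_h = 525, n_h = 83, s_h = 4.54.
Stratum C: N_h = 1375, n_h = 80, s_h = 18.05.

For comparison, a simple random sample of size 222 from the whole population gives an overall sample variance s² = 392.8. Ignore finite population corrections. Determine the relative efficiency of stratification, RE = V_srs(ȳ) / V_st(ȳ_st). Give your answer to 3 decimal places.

V̂(ȳ_st) = Σ W_h² s_h²/n_h, with W_h = N_h/N and N = 2450:
  stratum A: (550/2450)²·6.83²/59 = 0.0398458
  stratum B: (525/2450)²·4.54²/83 = 0.011403
  stratum C: (1375/2450)²·18.05²/80 = 1.28274
V_st = 1.33399
V_srs = s²/n = 392.8/222 = 1.76937
Relative efficiency = V_srs / V_st = 1.76937/1.33399 = 1.3264

RE ≈ 1.326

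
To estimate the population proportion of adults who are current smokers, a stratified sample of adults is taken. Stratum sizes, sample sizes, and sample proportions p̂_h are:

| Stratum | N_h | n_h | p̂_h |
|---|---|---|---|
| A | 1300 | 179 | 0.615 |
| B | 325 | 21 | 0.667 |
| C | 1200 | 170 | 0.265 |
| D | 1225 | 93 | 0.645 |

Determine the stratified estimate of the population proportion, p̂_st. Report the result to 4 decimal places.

p̂_st ≈ 0.5245

N = 4050; stratum weights W_h = N_h/N.
p̂_st = Σ W_h p̂_h = (1300·0.615 + 325·0.667 + 1200·0.265 + 1225·0.645)/4050 = 0.52454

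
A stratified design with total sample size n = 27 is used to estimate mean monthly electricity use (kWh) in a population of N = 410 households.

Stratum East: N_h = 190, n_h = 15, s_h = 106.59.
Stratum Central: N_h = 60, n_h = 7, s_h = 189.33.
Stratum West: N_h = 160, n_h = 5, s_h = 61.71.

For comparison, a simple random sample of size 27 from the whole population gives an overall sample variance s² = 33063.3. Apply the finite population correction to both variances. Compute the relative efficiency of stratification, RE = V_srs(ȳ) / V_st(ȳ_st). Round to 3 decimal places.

V̂(ȳ_st) = Σ W_h² (1 − n_h/N_h) s_h²/n_h, with W_h = N_h/N and N = 410:
  stratum East: (190/410)²·(1 − 15/190)·106.59²/15 = 149.819
  stratum Central: (60/410)²·(1 − 7/60)·189.33²/7 = 96.8724
  stratum West: (160/410)²·(1 − 5/160)·61.71²/5 = 112.363
V_st = 359.054
V_srs = (1 − 27/410)·33063.3/27 = 1143.92
Relative efficiency = V_srs / V_st = 1143.92/359.054 = 3.1859

RE ≈ 3.186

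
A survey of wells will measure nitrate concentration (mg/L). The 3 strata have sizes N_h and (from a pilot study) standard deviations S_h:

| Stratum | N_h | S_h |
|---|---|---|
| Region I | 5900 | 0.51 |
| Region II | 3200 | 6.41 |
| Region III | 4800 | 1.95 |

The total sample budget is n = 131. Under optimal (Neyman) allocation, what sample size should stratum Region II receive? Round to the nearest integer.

82

Neyman allocation: n_h = n · N_h S_h / Σ N_i S_i, with n = 131.
  stratum Region I: N_h·S_h = 5900·0.51 = 3009.00
  stratum Region II: N_h·S_h = 3200·6.41 = 20512.00
  stratum Region III: N_h·S_h = 4800·1.95 = 9360.00
Σ N_h S_h = 32881.00
n for stratum Region II = 131·20512.00/32881.00 = 81.721 → 82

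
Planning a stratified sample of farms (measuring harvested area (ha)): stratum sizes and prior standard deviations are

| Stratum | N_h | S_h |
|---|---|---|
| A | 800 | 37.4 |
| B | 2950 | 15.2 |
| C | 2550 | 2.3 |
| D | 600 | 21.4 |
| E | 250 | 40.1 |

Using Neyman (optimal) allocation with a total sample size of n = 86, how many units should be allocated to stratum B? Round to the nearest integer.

37

Neyman allocation: n_h = n · N_h S_h / Σ N_i S_i, with n = 86.
  stratum A: N_h·S_h = 800·37.4 = 29920.00
  stratum B: N_h·S_h = 2950·15.2 = 44840.00
  stratum C: N_h·S_h = 2550·2.3 = 5865.00
  stratum D: N_h·S_h = 600·21.4 = 12840.00
  stratum E: N_h·S_h = 250·40.1 = 10025.00
Σ N_h S_h = 103490.00
n for stratum B = 86·44840.00/103490.00 = 37.262 → 37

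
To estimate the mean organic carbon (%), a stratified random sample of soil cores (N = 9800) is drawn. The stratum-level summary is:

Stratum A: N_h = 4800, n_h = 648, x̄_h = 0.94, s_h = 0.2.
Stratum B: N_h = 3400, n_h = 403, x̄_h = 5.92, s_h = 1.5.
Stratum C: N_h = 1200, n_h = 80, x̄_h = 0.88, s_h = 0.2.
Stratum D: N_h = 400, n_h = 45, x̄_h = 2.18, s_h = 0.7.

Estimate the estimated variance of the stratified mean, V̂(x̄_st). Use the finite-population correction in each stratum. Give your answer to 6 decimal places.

V̂(x̄_st) ≈ 0.000628

V̂(x̄_st) = Σ W_h² (1 − n_h/N_h) s_h²/n_h, with W_h = N_h/N and N = 9800:
  stratum A: (4800/9800)²·(1 − 648/4800)·0.2²/648 = 1.28095e-05
  stratum B: (3400/9800)²·(1 − 403/3400)·1.5²/403 = 0.000592367
  stratum C: (1200/9800)²·(1 − 80/1200)·0.2²/80 = 6.99708e-06
  stratum D: (400/9800)²·(1 − 45/400)·0.7²/45 = 1.60998e-05
V̂(x̄_st) = 0.000628274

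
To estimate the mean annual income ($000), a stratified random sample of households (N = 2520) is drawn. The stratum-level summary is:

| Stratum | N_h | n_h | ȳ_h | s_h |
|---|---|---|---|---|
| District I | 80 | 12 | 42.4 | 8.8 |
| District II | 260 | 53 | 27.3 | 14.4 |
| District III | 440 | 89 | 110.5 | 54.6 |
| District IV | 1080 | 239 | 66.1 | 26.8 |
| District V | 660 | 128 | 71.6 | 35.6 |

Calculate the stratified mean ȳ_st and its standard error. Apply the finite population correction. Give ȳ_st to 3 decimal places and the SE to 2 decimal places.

ȳ_st ≈ 70.537, SE ≈ 1.35

ȳ_st = Σ W_h ȳ_h = (80·42.4 + 260·27.3 + 440·110.5 + 1080·66.1 + 660·71.6)/2520 = 70.53730
V̂(ȳ_st) = Σ W_h² (1 − n_h/N_h) s_h²/n_h, with W_h = N_h/N and N = 2520:
  stratum District I: (80/2520)²·(1 − 12/80)·8.8²/12 = 0.00552818
  stratum District II: (260/2520)²·(1 − 53/260)·14.4²/53 = 0.0331583
  stratum District III: (440/2520)²·(1 − 89/440)·54.6²/89 = 0.814618
  stratum District IV: (1080/2520)²·(1 − 239/1080)·26.8²/239 = 0.429824
  stratum District V: (660/2520)²·(1 − 128/660)·35.6²/128 = 0.54745
V̂(ȳ_st) = 1.83058
SE(ȳ_st) = √1.83058 = 1.35299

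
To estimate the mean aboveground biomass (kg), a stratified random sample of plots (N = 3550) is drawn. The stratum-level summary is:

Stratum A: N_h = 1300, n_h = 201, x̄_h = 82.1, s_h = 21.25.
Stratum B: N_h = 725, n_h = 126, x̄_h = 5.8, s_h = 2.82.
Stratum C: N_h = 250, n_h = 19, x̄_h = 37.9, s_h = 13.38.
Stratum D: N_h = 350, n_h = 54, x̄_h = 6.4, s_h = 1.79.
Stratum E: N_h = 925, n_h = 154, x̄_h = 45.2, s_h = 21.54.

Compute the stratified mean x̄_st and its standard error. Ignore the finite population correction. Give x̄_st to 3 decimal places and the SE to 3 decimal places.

x̄_st ≈ 46.327, SE ≈ 0.745

x̄_st = Σ W_h x̄_h = (1300·82.1 + 725·5.8 + 250·37.9 + 350·6.4 + 925·45.2)/3550 = 46.32676
V̂(x̄_st) = Σ W_h² s_h²/n_h, with W_h = N_h/N and N = 3550:
  stratum A: (1300/3550)²·21.25²/201 = 0.301267
  stratum B: (725/3550)²·2.82²/126 = 0.00263237
  stratum C: (250/3550)²·13.38²/19 = 0.0467285
  stratum D: (350/3550)²·1.79²/54 = 0.000576755
  stratum E: (925/3550)²·21.54²/154 = 0.204549
V̂(x̄_st) = 0.555754
SE(x̄_st) = √0.555754 = 0.745489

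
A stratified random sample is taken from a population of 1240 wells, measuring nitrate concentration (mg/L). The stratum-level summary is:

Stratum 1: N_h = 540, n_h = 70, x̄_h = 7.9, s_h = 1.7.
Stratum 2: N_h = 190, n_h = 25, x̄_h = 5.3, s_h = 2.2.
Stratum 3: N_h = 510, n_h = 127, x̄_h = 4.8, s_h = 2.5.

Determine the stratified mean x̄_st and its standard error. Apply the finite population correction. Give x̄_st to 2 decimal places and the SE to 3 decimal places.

x̄_st = Σ W_h x̄_h = (540·7.9 + 190·5.3 + 510·4.8)/1240 = 6.22661
V̂(x̄_st) = Σ W_h² (1 − n_h/N_h) s_h²/n_h, with W_h = N_h/N and N = 1240:
  stratum 1: (540/1240)²·(1 − 70/540)·1.7²/70 = 0.00681472
  stratum 2: (190/1240)²·(1 − 25/190)·2.2²/25 = 0.00394729
  stratum 3: (510/1240)²·(1 − 127/510)·2.5²/127 = 0.00625175
V̂(x̄_st) = 0.0170138
SE(x̄_st) = √0.0170138 = 0.130437

x̄_st ≈ 6.23, SE ≈ 0.130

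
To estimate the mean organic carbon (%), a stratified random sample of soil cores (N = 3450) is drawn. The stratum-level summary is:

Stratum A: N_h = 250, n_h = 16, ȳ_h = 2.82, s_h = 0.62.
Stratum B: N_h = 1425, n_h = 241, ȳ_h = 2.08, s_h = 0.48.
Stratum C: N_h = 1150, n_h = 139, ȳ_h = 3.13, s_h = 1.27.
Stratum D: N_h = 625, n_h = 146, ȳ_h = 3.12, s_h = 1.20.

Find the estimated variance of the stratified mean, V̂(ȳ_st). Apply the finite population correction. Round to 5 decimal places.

V̂(ȳ_st) ≈ 0.00164

V̂(ȳ_st) = Σ W_h² (1 − n_h/N_h) s_h²/n_h, with W_h = N_h/N and N = 3450:
  stratum A: (250/3450)²·(1 − 16/250)·0.62²/16 = 0.000118081
  stratum B: (1425/3450)²·(1 − 241/1425)·0.48²/241 = 0.000135517
  stratum C: (1150/3450)²·(1 − 139/1150)·1.27²/139 = 0.00113345
  stratum D: (625/3450)²·(1 − 146/625)·1.20²/146 = 0.000248077
V̂(ȳ_st) = 0.00163513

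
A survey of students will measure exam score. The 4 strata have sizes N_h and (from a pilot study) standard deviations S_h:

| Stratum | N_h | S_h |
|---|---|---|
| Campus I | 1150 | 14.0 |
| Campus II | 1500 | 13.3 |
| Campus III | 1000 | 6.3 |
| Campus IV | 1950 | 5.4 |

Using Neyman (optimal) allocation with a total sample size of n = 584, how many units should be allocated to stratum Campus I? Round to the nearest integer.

Neyman allocation: n_h = n · N_h S_h / Σ N_i S_i, with n = 584.
  stratum Campus I: N_h·S_h = 1150·14.0 = 16100.00
  stratum Campus II: N_h·S_h = 1500·13.3 = 19950.00
  stratum Campus III: N_h·S_h = 1000·6.3 = 6300.00
  stratum Campus IV: N_h·S_h = 1950·5.4 = 10530.00
Σ N_h S_h = 52880.00
n for stratum Campus I = 584·16100.00/52880.00 = 177.806 → 178

178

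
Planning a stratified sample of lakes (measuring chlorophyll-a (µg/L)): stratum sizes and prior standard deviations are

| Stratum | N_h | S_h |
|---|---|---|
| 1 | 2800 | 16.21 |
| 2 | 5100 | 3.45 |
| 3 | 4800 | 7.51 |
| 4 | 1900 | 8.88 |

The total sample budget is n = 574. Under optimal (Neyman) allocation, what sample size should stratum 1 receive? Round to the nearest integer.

Neyman allocation: n_h = n · N_h S_h / Σ N_i S_i, with n = 574.
  stratum 1: N_h·S_h = 2800·16.21 = 45388.00
  stratum 2: N_h·S_h = 5100·3.45 = 17595.00
  stratum 3: N_h·S_h = 4800·7.51 = 36048.00
  stratum 4: N_h·S_h = 1900·8.88 = 16872.00
Σ N_h S_h = 115903.00
n for stratum 1 = 574·45388.00/115903.00 = 224.780 → 225

225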